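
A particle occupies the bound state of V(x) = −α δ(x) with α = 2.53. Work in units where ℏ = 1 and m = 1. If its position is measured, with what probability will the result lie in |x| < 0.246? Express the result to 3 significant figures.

The normalised bound state is ψ = √κ e^{−κ|x|} with κ = mα/ℏ² = 2.530.
P(|x| < d) = ∫_{−d}^{d} κ e^{−2κ|x|} dx = 1 − e^{−2κd} = 1 − e^{−1.245} = 0.7120.

P = 0.712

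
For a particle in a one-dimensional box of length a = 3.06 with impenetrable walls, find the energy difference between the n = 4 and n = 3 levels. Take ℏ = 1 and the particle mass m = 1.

ΔE = 3.69

E_n = n²π²ℏ²/(2ma²), so ΔE = (4² − 3²) π²ℏ²/(2ma²).
ΔE = 7 × π² / (2 × 1 × 3.06²) = 3.689.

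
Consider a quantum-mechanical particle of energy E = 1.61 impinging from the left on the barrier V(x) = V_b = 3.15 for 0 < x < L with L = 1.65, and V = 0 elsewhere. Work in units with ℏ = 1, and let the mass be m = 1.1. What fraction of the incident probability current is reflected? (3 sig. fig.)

R = 0.991

E < V_b: inside the barrier ψ ∝ e^{±κx} with κ = √(2m(V_b − E))/ℏ = 1.841.
κL = 3.037, sinh(κL) = 10.40.
Matching ψ, ψ′ at both faces gives T = [1 + V_b² sinh²(κL) / (4E(V_b − E))]⁻¹ = 1/109.2 = 0.00916.
R = 1 − T = 0.991.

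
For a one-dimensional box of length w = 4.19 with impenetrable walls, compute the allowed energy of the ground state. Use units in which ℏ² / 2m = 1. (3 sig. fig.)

E = 0.562

The infinite-well eigenfunctions ψ_n = √(2/w) sin(nπx/w) vanish at both walls, giving E_n = n²π²ℏ²/(2mw²).
E_1 = 1² × π² / (2 × 0.5 × 4.19²) = 0.5622.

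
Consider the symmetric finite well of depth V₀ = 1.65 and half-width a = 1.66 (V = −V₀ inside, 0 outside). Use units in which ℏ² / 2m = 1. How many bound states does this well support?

N = 2

The dimensionless depth is z₀ = a√(2mV₀)/ℏ = 1.66 × √(1.650) = 2.132.
A new bound state (alternating even/odd) appears each time z₀ passes a multiple of π/2, so N = ⌊2z₀/π⌋ + 1 = ⌊1.357⌋ + 1 = 2.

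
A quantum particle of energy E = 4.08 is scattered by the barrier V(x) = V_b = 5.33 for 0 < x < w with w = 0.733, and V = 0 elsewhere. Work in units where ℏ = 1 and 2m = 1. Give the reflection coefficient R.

R = 0.538

E < V_b: inside the barrier ψ ∝ e^{±κx} with κ = √(2m(V_b − E))/ℏ = 1.118.
κw = 0.8195, sinh(κw) = 0.9144.
The exact tunnelling result is T⁻¹ = 1 + V_b² sinh²(κw) / [4E(V_b − E)] = 2.164, so T = 0.462.
R = 1 − T = 0.538.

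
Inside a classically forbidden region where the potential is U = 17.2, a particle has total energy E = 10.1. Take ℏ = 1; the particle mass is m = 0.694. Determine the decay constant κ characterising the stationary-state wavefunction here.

κ = 3.14

Since E < U the TISE in this region is ψ'' = κ²ψ with κ = √(2m(U − E))/ℏ.
κ = √(2 × 0.694 × 7.1) = 3.139.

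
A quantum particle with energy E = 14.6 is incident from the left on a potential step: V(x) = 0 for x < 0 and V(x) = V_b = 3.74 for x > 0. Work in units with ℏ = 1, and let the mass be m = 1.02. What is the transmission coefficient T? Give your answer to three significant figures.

On each side the TISE gives plane waves with k = √(2m(E − V))/ℏ: k₁ = √(2·1.02·14.6) = 5.457, k₂ = √(2·1.02·10.86) = 4.707.
Continuity of ψ and ψ′ at the step yields the reflection amplitude r = (k₁ − k₂)/(k₁ + k₂) = 0.07385; thus R = |r|² = 0.005454, T = 0.9945.

T = 0.995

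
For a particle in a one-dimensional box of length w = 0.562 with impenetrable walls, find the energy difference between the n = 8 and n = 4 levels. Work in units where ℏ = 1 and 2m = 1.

ΔE = 1500

E_n = n²π²ℏ²/(2mw²), so ΔE = (8² − 4²) π²ℏ²/(2mw²).
ΔE = 48 × π² / (2 × 0.5 × 0.562²) = 1500.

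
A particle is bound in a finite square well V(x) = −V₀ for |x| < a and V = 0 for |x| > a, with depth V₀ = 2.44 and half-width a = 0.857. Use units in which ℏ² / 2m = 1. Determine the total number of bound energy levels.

Define the well-strength parameter z₀ = (a/ℏ)√(2mV₀) = 0.857 × √(2·0.5·2.44) = 1.339.
The even/odd transcendental equations gain one root per π/2 in z₀, giving N = 1 + ⌊2z₀/π⌋ = 1 + ⌊0.8522⌋ = 1.

N = 1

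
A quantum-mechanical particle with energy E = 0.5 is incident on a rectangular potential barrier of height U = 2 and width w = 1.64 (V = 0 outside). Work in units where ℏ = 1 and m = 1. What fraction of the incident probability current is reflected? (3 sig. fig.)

E < U: inside the barrier ψ ∝ e^{±κx} with κ = √(2m(U − E))/ℏ = 1.732.
κw = 2.841, sinh(κw) = 8.534.
The exact tunnelling result is T⁻¹ = 1 + U² sinh²(κw) / [4E(U − E)] = 98.09, so T = 0.0102.
R = 1 − T = 0.990.

R = 0.990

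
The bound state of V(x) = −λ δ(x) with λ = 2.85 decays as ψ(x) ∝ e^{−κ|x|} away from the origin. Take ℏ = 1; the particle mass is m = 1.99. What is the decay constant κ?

Integrate −(ℏ²/2m)ψ'' − λδ(x)ψ = Eψ from −ε to +ε: the ψ'' term gives ψ'(0⁺) − ψ'(0⁻) and the δ term gives −(2mλ/ℏ²)ψ(0).
With ψ ∝ e^{−κ|x|} this yields −2κ = −2mλ/ℏ², so κ = mλ/ℏ² = 5.672.

κ = 5.67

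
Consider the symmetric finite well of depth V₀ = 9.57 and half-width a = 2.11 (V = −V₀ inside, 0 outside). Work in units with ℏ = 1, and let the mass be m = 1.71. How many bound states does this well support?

N = 8

Define the well-strength parameter z₀ = (a/ℏ)√(2mV₀) = 2.11 × √(2·1.71·9.57) = 12.07.
The even/odd transcendental equations gain one root per π/2 in z₀, giving N = 1 + ⌊2z₀/π⌋ = 1 + ⌊7.685⌋ = 8.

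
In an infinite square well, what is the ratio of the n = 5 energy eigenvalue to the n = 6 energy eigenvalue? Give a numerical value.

0.694444

E_n = n²π²ℏ²/(2mL²) so the ratio is n₂²/n₁² = 25/36 = 0.694444.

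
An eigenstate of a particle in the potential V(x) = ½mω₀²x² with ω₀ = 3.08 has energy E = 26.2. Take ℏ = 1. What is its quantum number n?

E_n = ℏω₀(n + ½) ⇒ n = E/(ℏω₀) − ½ = 26.2/3.08 − 0.5 = 8.006 → n = 8.

n = 8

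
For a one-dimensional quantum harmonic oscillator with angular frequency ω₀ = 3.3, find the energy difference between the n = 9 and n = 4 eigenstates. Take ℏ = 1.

ΔE = 16.5

E_n = ℏω₀(n + ½), so ΔE = (9 − 4) ℏω₀ = 5 × 3.3 = 16.50.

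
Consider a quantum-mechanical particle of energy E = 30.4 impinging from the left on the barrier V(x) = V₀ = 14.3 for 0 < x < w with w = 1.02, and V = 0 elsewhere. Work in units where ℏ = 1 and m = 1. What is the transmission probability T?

Above the barrier the interior wavenumber is k₂ = √(2m(E − V₀))/ℏ = 5.675, giving phase k₂w = 5.788.
Matching at both interfaces gives T⁻¹ = 1 + V₀² sin²(k₂w) / [4E(E − V₀)] = 1.024, hence T = 0.977.

T = 0.977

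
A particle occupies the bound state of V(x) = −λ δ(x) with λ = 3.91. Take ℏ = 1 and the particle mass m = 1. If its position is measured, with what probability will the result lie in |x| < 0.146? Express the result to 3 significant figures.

P = 0.681

The normalised bound state is ψ = √κ e^{−κ|x|} with κ = mλ/ℏ² = 3.910.
P(|x| < d) = ∫_{−d}^{d} κ e^{−2κ|x|} dx = 1 − e^{−2κd} = 1 − e^{−1.142} = 0.6807.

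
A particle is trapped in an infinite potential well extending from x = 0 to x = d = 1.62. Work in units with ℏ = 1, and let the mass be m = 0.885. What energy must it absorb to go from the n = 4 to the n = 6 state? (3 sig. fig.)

ΔE = 42.5

E_n = n²π²ℏ²/(2md²), so ΔE = (6² − 4²) π²ℏ²/(2md²).
ΔE = 20 × π² / (2 × 0.885 × 1.62²) = 42.49.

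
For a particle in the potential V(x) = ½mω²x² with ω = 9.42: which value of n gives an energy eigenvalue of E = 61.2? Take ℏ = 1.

E_n = ℏω(n + ½) ⇒ n = E/(ℏω) − ½ = 61.2/9.42 − 0.5 = 5.997 → n = 6.

n = 6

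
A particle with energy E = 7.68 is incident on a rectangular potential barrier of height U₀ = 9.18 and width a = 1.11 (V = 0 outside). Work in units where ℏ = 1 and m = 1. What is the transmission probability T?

Since E < U₀ the interior solution is evanescent with decay constant κ = √(2m(U₀ − E))/ℏ = 1.732.
κa = 1.923, sinh(κa) = 3.346.
The exact tunnelling result is T⁻¹ = 1 + U₀² sinh²(κa) / [4E(U₀ − E)] = 21.48, so T = 0.0466.

T = 0.0466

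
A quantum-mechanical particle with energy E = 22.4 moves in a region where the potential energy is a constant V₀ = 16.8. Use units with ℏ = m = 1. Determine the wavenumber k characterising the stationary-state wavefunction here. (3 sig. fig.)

k = 3.35

With E > V₀ the solution is oscillatory, ψ ∝ e^{±ikx} with k = √(2m(E − V₀))/ℏ.
k = √(2 × 1 × 5.6) = 3.347.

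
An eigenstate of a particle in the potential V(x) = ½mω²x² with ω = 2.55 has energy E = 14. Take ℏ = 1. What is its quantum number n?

Invert E_n = (n + ½)ℏω: n = E/ℏω − ½ = 4.990, so n = 5.

n = 5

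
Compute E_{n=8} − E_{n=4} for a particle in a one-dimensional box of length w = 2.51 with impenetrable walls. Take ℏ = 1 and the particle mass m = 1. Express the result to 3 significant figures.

ΔE = 37.6

E_n = n²π²ℏ²/(2mw²), so ΔE = (8² − 4²) π²ℏ²/(2mw²).
ΔE = 48 × π² / (2 × 1 × 2.51²) = 37.60.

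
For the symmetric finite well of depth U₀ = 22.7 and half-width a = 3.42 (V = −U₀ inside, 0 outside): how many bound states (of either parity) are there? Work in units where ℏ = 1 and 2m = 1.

N = 11

The dimensionless depth is z₀ = a√(2mU₀)/ℏ = 3.42 × √(22.70) = 16.29.
A new bound state (alternating even/odd) appears each time z₀ passes a multiple of π/2, so N = ⌊2z₀/π⌋ + 1 = ⌊10.37⌋ + 1 = 11.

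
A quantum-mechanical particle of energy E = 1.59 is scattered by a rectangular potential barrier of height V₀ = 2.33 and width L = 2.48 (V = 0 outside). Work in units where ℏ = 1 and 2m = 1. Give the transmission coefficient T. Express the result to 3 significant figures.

T = 0.0477

Since E < V₀ the interior solution is evanescent with decay constant κ = √(2m(V₀ − E))/ℏ = 0.8602.
κL = 2.133, sinh(κL) = 4.162.
Matching ψ, ψ′ at both faces gives T = [1 + V₀² sinh²(κL) / (4E(V₀ − E))]⁻¹ = 1/20.99 = 0.0477.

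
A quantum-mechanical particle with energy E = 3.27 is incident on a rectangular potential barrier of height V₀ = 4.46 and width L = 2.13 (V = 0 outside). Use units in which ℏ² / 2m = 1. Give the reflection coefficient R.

Since E < V₀ the interior solution is evanescent with decay constant κ = √(2m(V₀ − E))/ℏ = 1.091.
κL = 2.324, sinh(κL) = 5.057.
Matching ψ, ψ′ at both faces gives T = [1 + V₀² sinh²(κL) / (4E(V₀ − E))]⁻¹ = 1/33.68 = 0.0297.
R = 1 − T = 0.970.

R = 0.970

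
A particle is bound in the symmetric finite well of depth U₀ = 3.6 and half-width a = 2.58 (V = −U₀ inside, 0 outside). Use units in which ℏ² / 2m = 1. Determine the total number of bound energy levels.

Define the well-strength parameter z₀ = (a/ℏ)√(2mU₀) = 2.58 × √(2·0.5·3.6) = 4.895.
The even/odd transcendental equations gain one root per π/2 in z₀, giving N = 1 + ⌊2z₀/π⌋ = 1 + ⌊3.116⌋ = 4.

N = 4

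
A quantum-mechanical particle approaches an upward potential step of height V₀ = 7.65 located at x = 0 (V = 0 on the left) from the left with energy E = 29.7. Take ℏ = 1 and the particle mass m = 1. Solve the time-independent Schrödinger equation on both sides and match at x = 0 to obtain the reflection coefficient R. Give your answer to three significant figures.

On each side the TISE gives plane waves with k = √(2m(E − V))/ℏ: k₁ = √(2·1·29.7) = 7.707, k₂ = √(2·1·22.05) = 6.641.
Continuity of ψ and ψ′ at the step yields the reflection amplitude r = (k₁ − k₂)/(k₁ + k₂) = 0.07432; thus R = |r|² = 0.005524, T = 0.9945.

R = 0.00552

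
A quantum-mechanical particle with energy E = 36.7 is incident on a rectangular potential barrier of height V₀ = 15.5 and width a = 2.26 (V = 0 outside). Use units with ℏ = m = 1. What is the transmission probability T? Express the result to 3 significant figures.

T = 0.949

E > V₀: inside the barrier k₂ = √(2m(E − V₀))/ℏ = 6.512, k₂a = 14.72.
T = [1 + V₀² sin²(k₂a) / (4E(E − V₀))]⁻¹ = 1/1.054 = 0.949.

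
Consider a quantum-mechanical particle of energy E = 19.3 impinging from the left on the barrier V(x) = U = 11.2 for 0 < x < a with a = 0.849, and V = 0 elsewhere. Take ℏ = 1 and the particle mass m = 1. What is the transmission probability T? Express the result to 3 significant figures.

T = 0.985

E > U: inside the barrier k₂ = √(2m(E − U))/ℏ = 4.025, k₂a = 3.417.
T = [1 + U² sin²(k₂a) / (4E(E − U))]⁻¹ = 1/1.015 = 0.985.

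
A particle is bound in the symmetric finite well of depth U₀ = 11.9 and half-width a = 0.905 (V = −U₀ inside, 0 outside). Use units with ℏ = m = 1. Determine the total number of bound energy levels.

N = 3

Define the well-strength parameter z₀ = (a/ℏ)√(2mU₀) = 0.905 × √(2·1·11.9) = 4.415.
The even/odd transcendental equations gain one root per π/2 in z₀, giving N = 1 + ⌊2z₀/π⌋ = 1 + ⌊2.811⌋ = 3.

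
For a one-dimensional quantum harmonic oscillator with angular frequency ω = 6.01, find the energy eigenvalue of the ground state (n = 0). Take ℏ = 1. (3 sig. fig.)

Using E_n = (n + ½)ℏω: E_0 = 0.5 × 6.01 = 3.005.

E = 3.01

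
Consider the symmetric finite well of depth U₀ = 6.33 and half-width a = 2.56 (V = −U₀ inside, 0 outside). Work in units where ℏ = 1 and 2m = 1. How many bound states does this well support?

The dimensionless depth is z₀ = a√(2mU₀)/ℏ = 2.56 × √(6.330) = 6.441.
The even/odd transcendental equations gain one root per π/2 in z₀, giving N = 1 + ⌊2z₀/π⌋ = 1 + ⌊4.100⌋ = 5.

N = 5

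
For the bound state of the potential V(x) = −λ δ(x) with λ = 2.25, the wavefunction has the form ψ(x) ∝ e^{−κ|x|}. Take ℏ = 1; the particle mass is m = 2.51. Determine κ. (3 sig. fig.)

Integrating the TISE across x = 0 gives the cusp condition ψ'(0⁺) − ψ'(0⁻) = −(2mλ/ℏ²)ψ(0).
With ψ ∝ e^{−κ|x|} this yields −2κ = −2mλ/ℏ², so κ = mλ/ℏ² = 5.648.

κ = 5.65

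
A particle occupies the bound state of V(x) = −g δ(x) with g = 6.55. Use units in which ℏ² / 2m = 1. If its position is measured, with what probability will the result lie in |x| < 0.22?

P = 0.763

The normalised bound state is ψ = √κ e^{−κ|x|} with κ = mg/ℏ² = 3.275.
P(|x| < d) = ∫_{−d}^{d} κ e^{−2κ|x|} dx = 1 − e^{−2κd} = 1 − e^{−1.441} = 0.7633.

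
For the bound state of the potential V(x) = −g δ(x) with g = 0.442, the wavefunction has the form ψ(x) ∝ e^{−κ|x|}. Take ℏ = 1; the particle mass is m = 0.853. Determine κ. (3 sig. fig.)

Integrate −(ℏ²/2m)ψ'' − gδ(x)ψ = Eψ from −ε to +ε: the ψ'' term gives ψ'(0⁺) − ψ'(0⁻) and the δ term gives −(2mg/ℏ²)ψ(0).
With ψ ∝ e^{−κ|x|} this yields −2κ = −2mg/ℏ², so κ = mg/ℏ² = 0.3770.

κ = 0.377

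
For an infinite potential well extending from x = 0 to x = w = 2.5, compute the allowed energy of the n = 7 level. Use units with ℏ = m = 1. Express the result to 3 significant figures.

Requiring ψ(0) = ψ(w) = 0 quantises k = nπ/w, hence E_n = ℏ²k²/2m = n²π²ℏ²/(2mw²).
E_7 = 7² × π² / (2 × 1 × 2.5²) = 38.69.

E = 38.7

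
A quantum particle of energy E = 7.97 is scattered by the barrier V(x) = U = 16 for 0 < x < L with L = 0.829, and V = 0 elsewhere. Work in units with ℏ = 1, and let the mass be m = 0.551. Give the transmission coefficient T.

E < U: inside the barrier ψ ∝ e^{±κx} with κ = √(2m(U − E))/ℏ = 2.975.
κL = 2.466, sinh(κL) = 5.846.
The exact tunnelling result is T⁻¹ = 1 + U² sinh²(κL) / [4E(U − E)] = 35.17, so T = 0.0284.

T = 0.0284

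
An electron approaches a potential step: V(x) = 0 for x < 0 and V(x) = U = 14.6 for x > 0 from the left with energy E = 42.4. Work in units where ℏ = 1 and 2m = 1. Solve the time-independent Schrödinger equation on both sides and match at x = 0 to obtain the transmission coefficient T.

The wavenumbers are k₁ = √(2mE)/ℏ = 6.512 on the left and k₂ = √(2m(E − U))/ℏ = 5.273 on the right.
Continuity of ψ and ψ′ at the step yields the reflection amplitude r = (k₁ − k₂)/(k₁ + k₂) = 0.1051; thus R = |r|² = 0.01105, T = 0.9889.

T = 0.989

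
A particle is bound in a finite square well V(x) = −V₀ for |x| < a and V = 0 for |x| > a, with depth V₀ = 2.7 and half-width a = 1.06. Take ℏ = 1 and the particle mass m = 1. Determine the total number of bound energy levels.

Define the well-strength parameter z₀ = (a/ℏ)√(2mV₀) = 1.06 × √(2·1·2.7) = 2.463.
A new bound state (alternating even/odd) appears each time z₀ passes a multiple of π/2, so N = ⌊2z₀/π⌋ + 1 = ⌊1.568⌋ + 1 = 2.

N = 2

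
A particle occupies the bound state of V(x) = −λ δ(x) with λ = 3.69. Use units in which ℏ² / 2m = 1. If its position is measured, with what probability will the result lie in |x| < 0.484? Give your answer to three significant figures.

The normalised bound state is ψ = √κ e^{−κ|x|} with κ = mλ/ℏ² = 1.845.
P(|x| < d) = ∫_{−d}^{d} κ e^{−2κ|x|} dx = 1 − e^{−2κd} = 1 − e^{−1.786} = 0.8324.

P = 0.832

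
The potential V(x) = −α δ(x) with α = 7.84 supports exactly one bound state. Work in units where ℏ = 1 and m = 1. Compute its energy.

The bound state is ψ(x) = √κ e^{−κ|x|}. The derivative jump ψ'(0⁺) − ψ'(0⁻) = −(2mα/ℏ²)ψ(0) fixes κ = mα/ℏ² = 7.840.
Then E = −ℏ²κ²/(2m) = −mα²/(2ℏ²) = -30.73.

E = -30.7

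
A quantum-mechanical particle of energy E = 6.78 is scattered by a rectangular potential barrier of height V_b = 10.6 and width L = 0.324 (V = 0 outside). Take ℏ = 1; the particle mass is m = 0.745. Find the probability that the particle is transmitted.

Since E < V_b the interior solution is evanescent with decay constant κ = √(2m(V_b − E))/ℏ = 2.386.
κL = 0.7730, sinh(κL) = 0.8523.
Matching ψ, ψ′ at both faces gives T = [1 + V_b² sinh²(κL) / (4E(V_b − E))]⁻¹ = 1/1.788 = 0.559.

T = 0.559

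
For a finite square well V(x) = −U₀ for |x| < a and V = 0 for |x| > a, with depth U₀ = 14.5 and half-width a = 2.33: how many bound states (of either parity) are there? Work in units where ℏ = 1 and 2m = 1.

N = 6

Define the well-strength parameter z₀ = (a/ℏ)√(2mU₀) = 2.33 × √(2·0.5·14.5) = 8.872.
A new bound state (alternating even/odd) appears each time z₀ passes a multiple of π/2, so N = ⌊2z₀/π⌋ + 1 = ⌊5.648⌋ + 1 = 6.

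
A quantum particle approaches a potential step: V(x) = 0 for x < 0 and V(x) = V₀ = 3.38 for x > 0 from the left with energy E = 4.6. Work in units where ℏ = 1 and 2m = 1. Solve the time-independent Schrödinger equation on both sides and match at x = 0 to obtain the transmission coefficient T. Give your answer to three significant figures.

T = 0.898

The wavenumbers are k₁ = √(2mE)/ℏ = 2.145 on the left and k₂ = √(2m(E − V₀))/ℏ = 1.105 on the right.
Matching ψ and ψ′ at x = 0 gives r = (k₁ − k₂)/(k₁ + k₂), so R = r² = 0.1025 and T = 1 − R = 0.8975.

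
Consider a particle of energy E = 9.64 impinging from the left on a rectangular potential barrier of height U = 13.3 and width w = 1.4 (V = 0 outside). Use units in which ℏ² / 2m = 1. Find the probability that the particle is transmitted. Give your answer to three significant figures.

T = 0.0150

Since E < U the interior solution is evanescent with decay constant κ = √(2m(U − E))/ℏ = 1.913.
κw = 2.678, sinh(κw) = 7.246.
The exact tunnelling result is T⁻¹ = 1 + U² sinh²(κw) / [4E(U − E)] = 66.81, so T = 0.0150.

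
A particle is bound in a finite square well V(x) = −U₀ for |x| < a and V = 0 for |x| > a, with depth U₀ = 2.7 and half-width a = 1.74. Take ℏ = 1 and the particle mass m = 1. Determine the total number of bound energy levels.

The dimensionless depth is z₀ = a√(2mU₀)/ℏ = 1.74 × √(5.400) = 4.043.
The even/odd transcendental equations gain one root per π/2 in z₀, giving N = 1 + ⌊2z₀/π⌋ = 1 + ⌊2.574⌋ = 3.

N = 3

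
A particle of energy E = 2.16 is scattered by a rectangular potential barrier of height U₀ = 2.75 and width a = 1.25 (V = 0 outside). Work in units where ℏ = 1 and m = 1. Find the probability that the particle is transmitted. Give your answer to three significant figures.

T = 0.170

E < U₀: inside the barrier ψ ∝ e^{±κx} with κ = √(2m(U₀ − E))/ℏ = 1.086.
κa = 1.358, sinh(κa) = 1.815.
Matching ψ, ψ′ at both faces gives T = [1 + U₀² sinh²(κa) / (4E(U₀ − E))]⁻¹ = 1/5.889 = 0.170.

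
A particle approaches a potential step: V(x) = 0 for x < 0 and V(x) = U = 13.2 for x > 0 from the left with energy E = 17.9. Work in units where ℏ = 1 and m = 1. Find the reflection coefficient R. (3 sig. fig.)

R = 0.104

The wavenumbers are k₁ = √(2mE)/ℏ = 5.983 on the left and k₂ = √(2m(E − U))/ℏ = 3.066 on the right.
Matching ψ and ψ′ at x = 0 gives r = (k₁ − k₂)/(k₁ + k₂), so R = r² = 0.1039 and T = 1 − R = 0.8961.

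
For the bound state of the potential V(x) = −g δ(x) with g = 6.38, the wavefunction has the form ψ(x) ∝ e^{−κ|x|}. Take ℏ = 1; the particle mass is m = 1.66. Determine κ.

κ = 10.6

Integrate −(ℏ²/2m)ψ'' − gδ(x)ψ = Eψ from −ε to +ε: the ψ'' term gives ψ'(0⁺) − ψ'(0⁻) and the δ term gives −(2mg/ℏ²)ψ(0).
With ψ ∝ e^{−κ|x|} this yields −2κ = −2mg/ℏ², so κ = mg/ℏ² = 10.59.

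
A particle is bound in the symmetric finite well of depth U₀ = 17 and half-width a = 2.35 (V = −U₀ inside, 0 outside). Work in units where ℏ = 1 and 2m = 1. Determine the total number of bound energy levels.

N = 7

Define the well-strength parameter z₀ = (a/ℏ)√(2mU₀) = 2.35 × √(2·0.5·17) = 9.689.
A new bound state (alternating even/odd) appears each time z₀ passes a multiple of π/2, so N = ⌊2z₀/π⌋ + 1 = ⌊6.168⌋ + 1 = 7.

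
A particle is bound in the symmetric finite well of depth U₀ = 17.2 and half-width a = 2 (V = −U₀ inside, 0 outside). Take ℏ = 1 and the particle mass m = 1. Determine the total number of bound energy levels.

The dimensionless depth is z₀ = a√(2mU₀)/ℏ = 2 × √(34.40) = 11.73.
The even/odd transcendental equations gain one root per π/2 in z₀, giving N = 1 + ⌊2z₀/π⌋ = 1 + ⌊7.468⌋ = 8.

N = 8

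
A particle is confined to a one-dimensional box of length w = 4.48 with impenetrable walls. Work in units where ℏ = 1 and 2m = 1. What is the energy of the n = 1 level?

E = 0.492

Requiring ψ(0) = ψ(w) = 0 quantises k = nπ/w, hence E_n = ℏ²k²/2m = n²π²ℏ²/(2mw²).
E_1 = 1² × π² / (2 × 0.5 × 4.48²) = 0.4917.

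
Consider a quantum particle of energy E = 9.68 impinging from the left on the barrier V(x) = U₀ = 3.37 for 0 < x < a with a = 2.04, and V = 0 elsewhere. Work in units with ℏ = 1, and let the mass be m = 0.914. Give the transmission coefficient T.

T = 0.983

E > U₀: inside the barrier k₂ = √(2m(E − U₀))/ℏ = 3.396, k₂a = 6.928.
Matching at both interfaces gives T⁻¹ = 1 + U₀² sin²(k₂a) / [4E(E − U₀)] = 1.017, hence T = 0.983.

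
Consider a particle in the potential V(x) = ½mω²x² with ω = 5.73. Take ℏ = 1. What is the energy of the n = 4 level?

E = 25.8

The oscillator eigenvalues are E_n = ℏω(n + ½), so E_4 = 5.73 × 4.5 = 25.79.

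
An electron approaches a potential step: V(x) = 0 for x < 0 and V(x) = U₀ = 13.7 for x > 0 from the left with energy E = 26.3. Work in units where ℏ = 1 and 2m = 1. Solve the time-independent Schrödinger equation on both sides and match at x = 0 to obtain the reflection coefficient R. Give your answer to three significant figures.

R = 0.0331

The wavenumbers are k₁ = √(2mE)/ℏ = 5.128 on the left and k₂ = √(2m(E − U₀))/ℏ = 3.550 on the right.
Continuity of ψ and ψ′ at the step yields the reflection amplitude r = (k₁ − k₂)/(k₁ + k₂) = 0.1819; thus R = |r|² = 0.03310, T = 0.9669.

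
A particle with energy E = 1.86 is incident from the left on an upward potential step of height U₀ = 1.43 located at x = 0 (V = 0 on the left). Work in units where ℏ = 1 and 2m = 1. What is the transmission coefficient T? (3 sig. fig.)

T = 0.877

On each side the TISE gives plane waves with k = √(2m(E − V))/ℏ: k₁ = √(2·½·1.86) = 1.364, k₂ = √(2·½·0.43) = 0.6557.
Continuity of ψ and ψ′ at the step yields the reflection amplitude r = (k₁ − k₂)/(k₁ + k₂) = 0.3506; thus R = |r|² = 0.1229, T = 0.8771.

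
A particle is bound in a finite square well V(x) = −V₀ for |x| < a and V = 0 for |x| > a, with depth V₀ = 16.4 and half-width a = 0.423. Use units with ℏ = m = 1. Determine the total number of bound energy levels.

The dimensionless depth is z₀ = a√(2mV₀)/ℏ = 0.423 × √(32.80) = 2.423.
A new bound state (alternating even/odd) appears each time z₀ passes a multiple of π/2, so N = ⌊2z₀/π⌋ + 1 = ⌊1.542⌋ + 1 = 2.

N = 2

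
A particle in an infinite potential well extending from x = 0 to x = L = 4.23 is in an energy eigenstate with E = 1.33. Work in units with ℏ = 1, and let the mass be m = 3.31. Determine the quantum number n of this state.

n = 4

For an infinite well E_n = n²π²ℏ²/(2mL²), so n = (L/πℏ)√(2mE).
n = (4.23/π) × √(2 × 3.31 × 1.33) = 3.995 → n = 4.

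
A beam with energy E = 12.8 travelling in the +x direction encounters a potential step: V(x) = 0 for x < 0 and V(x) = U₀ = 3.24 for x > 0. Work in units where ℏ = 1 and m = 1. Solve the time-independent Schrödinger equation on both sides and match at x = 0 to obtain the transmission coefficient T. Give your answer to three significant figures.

On each side the TISE gives plane waves with k = √(2m(E − V))/ℏ: k₁ = √(2·1·12.8) = 5.060, k₂ = √(2·1·9.56) = 4.373.
Matching ψ and ψ′ at x = 0 gives r = (k₁ − k₂)/(k₁ + k₂), so R = r² = 0.005305 and T = 1 − R = 0.9947.

T = 0.995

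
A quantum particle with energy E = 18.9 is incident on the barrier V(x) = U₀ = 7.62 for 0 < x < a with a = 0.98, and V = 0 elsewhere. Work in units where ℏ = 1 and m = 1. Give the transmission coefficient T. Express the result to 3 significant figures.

T = 0.936

E > U₀: inside the barrier k₂ = √(2m(E − U₀))/ℏ = 4.750, k₂a = 4.655.
Matching at both interfaces gives T⁻¹ = 1 + U₀² sin²(k₂a) / [4E(E − U₀)] = 1.068, hence T = 0.936.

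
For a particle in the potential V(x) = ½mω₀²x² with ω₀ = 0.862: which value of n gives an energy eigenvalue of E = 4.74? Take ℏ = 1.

n = 5

E_n = ℏω₀(n + ½) ⇒ n = E/(ℏω₀) − ½ = 4.74/0.862 − 0.5 = 4.999 → n = 5.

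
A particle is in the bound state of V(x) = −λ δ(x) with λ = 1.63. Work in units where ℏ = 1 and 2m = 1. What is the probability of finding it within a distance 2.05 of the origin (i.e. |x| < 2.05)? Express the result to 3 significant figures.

P = 0.965

The normalised bound state is ψ = √κ e^{−κ|x|} with κ = mλ/ℏ² = 0.8150.
P(|x| < d) = ∫_{−d}^{d} κ e^{−2κ|x|} dx = 1 − e^{−2κd} = 1 − e^{−3.342} = 0.9646.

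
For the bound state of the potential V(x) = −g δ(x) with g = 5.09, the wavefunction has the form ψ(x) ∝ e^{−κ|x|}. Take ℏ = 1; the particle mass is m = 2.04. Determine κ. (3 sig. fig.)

Integrating the TISE across x = 0 gives the cusp condition ψ'(0⁺) − ψ'(0⁻) = −(2mg/ℏ²)ψ(0).
With ψ ∝ e^{−κ|x|} this yields −2κ = −2mg/ℏ², so κ = mg/ℏ² = 10.38.

κ = 10.4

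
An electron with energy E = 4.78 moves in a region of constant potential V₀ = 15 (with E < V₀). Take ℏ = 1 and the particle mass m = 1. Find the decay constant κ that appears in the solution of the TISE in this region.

Since E < V₀ the TISE in this region is ψ'' = κ²ψ with κ = √(2m(V₀ − E))/ℏ.
κ = √(2 × 1 × 10.22) = 4.521.

κ = 4.52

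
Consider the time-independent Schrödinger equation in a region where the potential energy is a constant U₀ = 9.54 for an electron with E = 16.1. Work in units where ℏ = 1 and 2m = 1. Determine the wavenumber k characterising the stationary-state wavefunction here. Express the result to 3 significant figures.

With E > U₀ the solution is oscillatory, ψ ∝ e^{±ikx} with k = √(2m(E − U₀))/ℏ.
k = √(2 × 0.5 × 6.56) = 2.561.

k = 2.56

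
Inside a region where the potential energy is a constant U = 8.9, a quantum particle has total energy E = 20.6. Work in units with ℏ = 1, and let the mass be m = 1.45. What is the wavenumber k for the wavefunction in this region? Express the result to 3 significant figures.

With E > U the solution is oscillatory, ψ ∝ e^{±ikx} with k = √(2m(E − U))/ℏ.
k = √(2 × 1.45 × 11.7) = 5.825.

k = 5.82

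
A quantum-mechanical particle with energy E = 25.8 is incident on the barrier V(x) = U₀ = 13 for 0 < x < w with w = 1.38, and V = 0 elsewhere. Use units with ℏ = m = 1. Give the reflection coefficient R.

R = 0.0503

E > U₀: inside the barrier k₂ = √(2m(E − U₀))/ℏ = 5.060, k₂w = 6.982.
Matching at both interfaces gives T⁻¹ = 1 + U₀² sin²(k₂w) / [4E(E − U₀)] = 1.053, hence T = 0.950.
R = 1 − T = 0.0503.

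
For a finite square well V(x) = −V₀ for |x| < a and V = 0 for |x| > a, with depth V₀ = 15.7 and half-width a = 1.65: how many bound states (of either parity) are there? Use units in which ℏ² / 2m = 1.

Define the well-strength parameter z₀ = (a/ℏ)√(2mV₀) = 1.65 × √(2·0.5·15.7) = 6.538.
A new bound state (alternating even/odd) appears each time z₀ passes a multiple of π/2, so N = ⌊2z₀/π⌋ + 1 = ⌊4.162⌋ + 1 = 5.

N = 5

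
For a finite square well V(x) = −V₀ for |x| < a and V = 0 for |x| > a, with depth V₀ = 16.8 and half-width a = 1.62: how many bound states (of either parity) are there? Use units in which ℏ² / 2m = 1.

N = 5

The dimensionless depth is z₀ = a√(2mV₀)/ℏ = 1.62 × √(16.80) = 6.640.
The even/odd transcendental equations gain one root per π/2 in z₀, giving N = 1 + ⌊2z₀/π⌋ = 1 + ⌊4.227⌋ = 5.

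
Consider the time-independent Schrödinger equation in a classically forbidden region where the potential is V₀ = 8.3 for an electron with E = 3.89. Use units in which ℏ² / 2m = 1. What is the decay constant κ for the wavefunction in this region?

κ = 2.10

Since E < V₀ the TISE in this region is ψ'' = κ²ψ with κ = √(2m(V₀ − E))/ℏ.
κ = √(2 × 0.5 × 4.41) = 2.100.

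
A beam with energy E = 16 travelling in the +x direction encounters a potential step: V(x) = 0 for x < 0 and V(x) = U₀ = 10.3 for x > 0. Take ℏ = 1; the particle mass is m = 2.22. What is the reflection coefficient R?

The wavenumbers are k₁ = √(2mE)/ℏ = 8.429 on the left and k₂ = √(2m(E − U₀))/ℏ = 5.031 on the right.
Matching ψ and ψ′ at x = 0 gives r = (k₁ − k₂)/(k₁ + k₂), so R = r² = 0.06373 and T = 1 − R = 0.9363.

R = 0.0637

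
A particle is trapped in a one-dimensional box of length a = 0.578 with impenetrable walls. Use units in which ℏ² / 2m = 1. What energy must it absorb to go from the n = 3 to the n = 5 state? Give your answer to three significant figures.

ΔE = 473

E_n = n²π²ℏ²/(2ma²), so ΔE = (5² − 3²) π²ℏ²/(2ma²).
ΔE = 16 × π² / (2 × 0.5 × 0.578²) = 472.7.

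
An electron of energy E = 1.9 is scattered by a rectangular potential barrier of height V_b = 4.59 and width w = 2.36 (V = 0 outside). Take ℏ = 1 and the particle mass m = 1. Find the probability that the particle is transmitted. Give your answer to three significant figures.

T = 0.0000683

Since E < V_b the interior solution is evanescent with decay constant κ = √(2m(V_b − E))/ℏ = 2.319.
κw = 5.474, sinh(κw) = 119.2.
Matching ψ, ψ′ at both faces gives T = [1 + V_b² sinh²(κw) / (4E(V_b − E))]⁻¹ = 1/14640 = 0.0000683.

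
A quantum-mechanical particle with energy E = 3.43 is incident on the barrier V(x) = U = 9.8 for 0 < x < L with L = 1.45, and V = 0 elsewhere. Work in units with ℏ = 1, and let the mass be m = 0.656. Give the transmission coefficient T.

Since E < U the interior solution is evanescent with decay constant κ = √(2m(U − E))/ℏ = 2.891.
κL = 4.192, sinh(κL) = 33.06.
The exact tunnelling result is T⁻¹ = 1 + U² sinh²(κL) / [4E(U − E)] = 1202, so T = 0.000832.

T = 0.000832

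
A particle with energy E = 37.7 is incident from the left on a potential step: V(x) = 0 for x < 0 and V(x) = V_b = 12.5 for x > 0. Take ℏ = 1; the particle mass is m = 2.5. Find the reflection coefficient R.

R = 0.0101

The wavenumbers are k₁ = √(2mE)/ℏ = 13.73 on the left and k₂ = √(2m(E − V_b))/ℏ = 11.22 on the right.
Continuity of ψ and ψ′ at the step yields the reflection amplitude r = (k₁ − k₂)/(k₁ + k₂) = 0.1004; thus R = |r|² = 0.01007, T = 0.9899.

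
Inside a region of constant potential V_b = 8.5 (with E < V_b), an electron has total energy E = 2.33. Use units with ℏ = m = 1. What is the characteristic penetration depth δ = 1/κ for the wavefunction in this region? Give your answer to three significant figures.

Since E < V_b the TISE in this region is ψ'' = κ²ψ with κ = √(2m(V_b − E))/ℏ.
κ = √(2 × 1 × 6.17) = 3.513. The penetration depth is δ = 1/κ = 0.285.

δ = 0.285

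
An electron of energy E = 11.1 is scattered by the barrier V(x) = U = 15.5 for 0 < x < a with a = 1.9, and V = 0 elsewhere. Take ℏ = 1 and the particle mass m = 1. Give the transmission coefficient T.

T = 0.0000414

Since E < U the interior solution is evanescent with decay constant κ = √(2m(U − E))/ℏ = 2.966.
κa = 5.636, sinh(κa) = 140.2.
The exact tunnelling result is T⁻¹ = 1 + U² sinh²(κa) / [4E(U − E)] = 24180, so T = 0.0000414.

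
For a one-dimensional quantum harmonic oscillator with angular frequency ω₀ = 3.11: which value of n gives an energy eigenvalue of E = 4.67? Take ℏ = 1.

Invert E_n = (n + ½)ℏω₀: n = E/ℏω₀ − ½ = 1.002, so n = 1.

n = 1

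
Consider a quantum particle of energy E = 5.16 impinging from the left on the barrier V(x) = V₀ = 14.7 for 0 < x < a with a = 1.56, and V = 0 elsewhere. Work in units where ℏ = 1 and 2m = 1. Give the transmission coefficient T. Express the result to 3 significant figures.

E < V₀: inside the barrier ψ ∝ e^{±κx} with κ = √(2m(V₀ − E))/ℏ = 3.089.
κa = 4.818, sinh(κa) = 61.88.
The exact tunnelling result is T⁻¹ = 1 + V₀² sinh²(κa) / [4E(V₀ − E)] = 4203, so T = 0.000238.

T = 0.000238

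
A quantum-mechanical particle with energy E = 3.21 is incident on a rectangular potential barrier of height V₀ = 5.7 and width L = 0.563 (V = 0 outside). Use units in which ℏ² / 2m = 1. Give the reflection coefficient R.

R = 0.509

E < V₀: inside the barrier ψ ∝ e^{±κx} with κ = √(2m(V₀ − E))/ℏ = 1.578.
κL = 0.8884, sinh(κL) = 1.010.
Matching ψ, ψ′ at both faces gives T = [1 + V₀² sinh²(κL) / (4E(V₀ − E))]⁻¹ = 1/2.037 = 0.491.
R = 1 − T = 0.509.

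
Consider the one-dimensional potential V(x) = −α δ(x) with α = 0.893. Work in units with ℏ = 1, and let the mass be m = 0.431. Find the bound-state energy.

The bound state is ψ(x) = √κ e^{−κ|x|}. The derivative jump ψ'(0⁺) − ψ'(0⁻) = −(2mα/ℏ²)ψ(0) fixes κ = mα/ℏ² = 0.3849.
Then E = −ℏ²κ²/(2m) = −mα²/(2ℏ²) = -0.1719.

E = -0.172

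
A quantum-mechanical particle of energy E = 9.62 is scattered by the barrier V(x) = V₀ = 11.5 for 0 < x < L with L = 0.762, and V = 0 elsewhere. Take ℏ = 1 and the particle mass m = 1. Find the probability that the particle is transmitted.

T = 0.113

E < V₀: inside the barrier ψ ∝ e^{±κx} with κ = √(2m(V₀ − E))/ℏ = 1.939.
κL = 1.478, sinh(κL) = 2.077.
The exact tunnelling result is T⁻¹ = 1 + V₀² sinh²(κL) / [4E(V₀ − E)] = 8.887, so T = 0.113.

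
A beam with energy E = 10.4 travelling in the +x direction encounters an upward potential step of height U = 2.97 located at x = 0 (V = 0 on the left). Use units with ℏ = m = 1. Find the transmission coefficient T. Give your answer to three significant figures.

The wavenumbers are k₁ = √(2mE)/ℏ = 4.561 on the left and k₂ = √(2m(E − U))/ℏ = 3.855 on the right.
Continuity of ψ and ψ′ at the step yields the reflection amplitude r = (k₁ − k₂)/(k₁ + k₂) = 0.08387; thus R = |r|² = 0.007035, T = 0.9930.

T = 0.993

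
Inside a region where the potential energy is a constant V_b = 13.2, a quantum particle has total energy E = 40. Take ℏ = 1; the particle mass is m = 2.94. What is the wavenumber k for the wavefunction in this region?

k = 12.6

With E > V_b the solution is oscillatory, ψ ∝ e^{±ikx} with k = √(2m(E − V_b))/ℏ.
k = √(2 × 2.94 × 26.8) = 12.55.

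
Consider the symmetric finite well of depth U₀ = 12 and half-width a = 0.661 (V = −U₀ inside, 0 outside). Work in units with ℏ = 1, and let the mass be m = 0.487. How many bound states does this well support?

N = 2

The dimensionless depth is z₀ = a√(2mU₀)/ℏ = 0.661 × √(11.69) = 2.260.
The even/odd transcendental equations gain one root per π/2 in z₀, giving N = 1 + ⌊2z₀/π⌋ = 1 + ⌊1.439⌋ = 2.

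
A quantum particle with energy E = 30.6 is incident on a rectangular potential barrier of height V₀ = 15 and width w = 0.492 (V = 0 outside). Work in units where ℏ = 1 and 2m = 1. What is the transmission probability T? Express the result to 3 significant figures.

T = 0.907

E > V₀: inside the barrier k₂ = √(2m(E − V₀))/ℏ = 3.950, k₂w = 1.943.
Matching at both interfaces gives T⁻¹ = 1 + V₀² sin²(k₂w) / [4E(E − V₀)] = 1.102, hence T = 0.907.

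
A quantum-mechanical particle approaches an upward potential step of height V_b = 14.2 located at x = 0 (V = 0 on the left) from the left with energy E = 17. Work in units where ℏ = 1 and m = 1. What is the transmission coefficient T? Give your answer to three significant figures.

T = 0.821

The wavenumbers are k₁ = √(2mE)/ℏ = 5.831 on the left and k₂ = √(2m(E − V_b))/ℏ = 2.366 on the right.
Continuity of ψ and ψ′ at the step yields the reflection amplitude r = (k₁ − k₂)/(k₁ + k₂) = 0.4226; thus R = |r|² = 0.1786, T = 0.8214.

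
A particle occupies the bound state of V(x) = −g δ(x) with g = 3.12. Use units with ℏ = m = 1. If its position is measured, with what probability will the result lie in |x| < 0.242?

P = 0.779

The normalised bound state is ψ = √κ e^{−κ|x|} with κ = mg/ℏ² = 3.120.
P(|x| < d) = ∫_{−d}^{d} κ e^{−2κ|x|} dx = 1 − e^{−2κd} = 1 − e^{−1.510} = 0.7791.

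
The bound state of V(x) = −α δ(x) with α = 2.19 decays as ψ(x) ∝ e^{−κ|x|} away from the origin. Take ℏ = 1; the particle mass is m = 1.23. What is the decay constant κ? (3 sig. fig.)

Integrating the TISE across x = 0 gives the cusp condition ψ'(0⁺) − ψ'(0⁻) = −(2mα/ℏ²)ψ(0).
With ψ ∝ e^{−κ|x|} this yields −2κ = −2mα/ℏ², so κ = mα/ℏ² = 2.694.

κ = 2.69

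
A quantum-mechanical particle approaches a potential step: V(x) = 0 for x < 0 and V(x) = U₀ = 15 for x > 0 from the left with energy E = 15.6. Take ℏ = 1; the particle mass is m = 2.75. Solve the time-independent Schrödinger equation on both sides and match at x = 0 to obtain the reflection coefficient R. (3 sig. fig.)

The wavenumbers are k₁ = √(2mE)/ℏ = 9.263 on the left and k₂ = √(2m(E − U₀))/ℏ = 1.817 on the right.
Continuity of ψ and ψ′ at the step yields the reflection amplitude r = (k₁ − k₂)/(k₁ + k₂) = 0.6721; thus R = |r|² = 0.4517, T = 0.5483.

R = 0.452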